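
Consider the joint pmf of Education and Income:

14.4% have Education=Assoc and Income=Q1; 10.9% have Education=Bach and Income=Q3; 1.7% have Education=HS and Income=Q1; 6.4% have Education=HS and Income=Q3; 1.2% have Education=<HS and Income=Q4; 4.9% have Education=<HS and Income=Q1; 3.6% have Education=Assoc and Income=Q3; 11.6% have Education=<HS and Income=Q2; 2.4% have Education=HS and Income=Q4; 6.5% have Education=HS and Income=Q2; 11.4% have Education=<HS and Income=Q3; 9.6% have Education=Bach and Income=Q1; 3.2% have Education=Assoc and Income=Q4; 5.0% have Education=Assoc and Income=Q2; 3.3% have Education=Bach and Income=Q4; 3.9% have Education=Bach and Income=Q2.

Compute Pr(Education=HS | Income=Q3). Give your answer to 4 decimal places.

P(Income=Q3) = 0.114 + 0.064 + 0.036 + 0.109 = 0.323.
P(Education=HS | Income=Q3) = 0.064/0.323 = 0.1981.

0.1981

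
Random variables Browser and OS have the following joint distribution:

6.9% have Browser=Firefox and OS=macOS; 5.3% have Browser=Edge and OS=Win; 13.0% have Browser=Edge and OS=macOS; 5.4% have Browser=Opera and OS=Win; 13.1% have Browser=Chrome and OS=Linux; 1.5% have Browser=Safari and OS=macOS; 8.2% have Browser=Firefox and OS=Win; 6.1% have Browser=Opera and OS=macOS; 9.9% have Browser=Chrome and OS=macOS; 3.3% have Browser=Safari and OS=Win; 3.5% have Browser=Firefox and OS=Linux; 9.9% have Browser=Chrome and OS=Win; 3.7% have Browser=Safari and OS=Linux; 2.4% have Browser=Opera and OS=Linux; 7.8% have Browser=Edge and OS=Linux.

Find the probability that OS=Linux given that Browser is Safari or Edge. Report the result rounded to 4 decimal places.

0.3324

P(Browser=Safari) = 0.033 + 0.015 + 0.037 = 0.085.
P(Browser=Edge) = 0.053 + 0.130 + 0.078 = 0.261.
P(Browser ∈ {Safari, Edge}) = 0.085 + 0.261 = 0.346; P(OS=Linux, Browser ∈ {Safari, Edge}) = 0.037 + 0.078 = 0.115.
P(OS=Linux | Browser ∈ {Safari, Edge}) = 0.115/0.346 = 0.3324.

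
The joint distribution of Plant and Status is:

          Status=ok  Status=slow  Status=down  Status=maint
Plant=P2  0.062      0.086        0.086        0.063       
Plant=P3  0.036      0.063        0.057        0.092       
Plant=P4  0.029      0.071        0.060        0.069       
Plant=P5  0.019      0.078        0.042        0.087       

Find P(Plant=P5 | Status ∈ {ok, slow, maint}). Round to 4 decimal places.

P(Status=ok) = 0.062 + 0.036 + 0.029 + 0.019 = 0.146.
P(Status=slow) = 0.086 + 0.063 + 0.071 + 0.078 = 0.298.
P(Status=maint) = 0.063 + 0.092 + 0.069 + 0.087 = 0.311.
P(Status ∈ {ok, slow, maint}) = 0.146 + 0.298 + 0.311 = 0.755; P(Plant=P5, Status ∈ {ok, slow, maint}) = 0.019 + 0.078 + 0.087 = 0.184.
P(Plant=P5 | Status ∈ {ok, slow, maint}) = 0.184/0.755 = 0.2437.

0.2437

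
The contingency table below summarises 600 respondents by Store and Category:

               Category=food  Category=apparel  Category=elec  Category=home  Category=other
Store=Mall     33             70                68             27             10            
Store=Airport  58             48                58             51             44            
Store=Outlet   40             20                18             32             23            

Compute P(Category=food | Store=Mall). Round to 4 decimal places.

Total with Store=Mall: 33 + 70 + 68 + 27 + 10 = 208.
P(Category=food | Store=Mall) = 33/208 = 0.1587.

0.1587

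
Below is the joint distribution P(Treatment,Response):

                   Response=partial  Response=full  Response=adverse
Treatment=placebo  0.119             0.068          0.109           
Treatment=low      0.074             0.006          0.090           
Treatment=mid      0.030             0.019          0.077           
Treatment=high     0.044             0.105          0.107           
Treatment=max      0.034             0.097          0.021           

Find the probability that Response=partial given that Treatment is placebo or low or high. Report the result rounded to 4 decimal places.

P(Treatment=placebo) = 0.119 + 0.068 + 0.109 = 0.296.
P(Treatment=low) = 0.074 + 0.006 + 0.090 = 0.170.
P(Treatment=high) = 0.044 + 0.105 + 0.107 = 0.256.
P(Treatment ∈ {placebo, low, high}) = 0.296 + 0.170 + 0.256 = 0.722; P(Response=partial, Treatment ∈ {placebo, low, high}) = 0.119 + 0.074 + 0.044 = 0.237.
P(Response=partial | Treatment ∈ {placebo, low, high}) = 0.237/0.722 = 0.3283.

0.3283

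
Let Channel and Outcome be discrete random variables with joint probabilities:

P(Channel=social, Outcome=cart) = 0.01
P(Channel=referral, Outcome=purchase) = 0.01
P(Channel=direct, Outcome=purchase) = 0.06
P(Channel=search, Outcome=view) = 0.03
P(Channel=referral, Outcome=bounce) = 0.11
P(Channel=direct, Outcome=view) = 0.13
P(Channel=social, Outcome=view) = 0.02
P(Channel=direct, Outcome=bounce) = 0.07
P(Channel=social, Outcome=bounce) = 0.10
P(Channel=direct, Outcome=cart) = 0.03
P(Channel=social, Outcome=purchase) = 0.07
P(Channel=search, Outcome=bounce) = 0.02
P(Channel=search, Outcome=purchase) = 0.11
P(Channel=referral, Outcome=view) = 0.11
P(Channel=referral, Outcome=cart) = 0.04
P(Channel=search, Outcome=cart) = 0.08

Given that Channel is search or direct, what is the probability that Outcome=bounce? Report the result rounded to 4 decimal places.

0.1698

P(Channel=search) = 0.02 + 0.03 + 0.08 + 0.11 = 0.24.
P(Channel=direct) = 0.07 + 0.13 + 0.03 + 0.06 = 0.29.
P(Channel ∈ {search, direct}) = 0.24 + 0.29 = 0.53; P(Outcome=bounce, Channel ∈ {search, direct}) = 0.02 + 0.07 = 0.09.
P(Outcome=bounce | Channel ∈ {search, direct}) = 0.09/0.53 = 0.1698.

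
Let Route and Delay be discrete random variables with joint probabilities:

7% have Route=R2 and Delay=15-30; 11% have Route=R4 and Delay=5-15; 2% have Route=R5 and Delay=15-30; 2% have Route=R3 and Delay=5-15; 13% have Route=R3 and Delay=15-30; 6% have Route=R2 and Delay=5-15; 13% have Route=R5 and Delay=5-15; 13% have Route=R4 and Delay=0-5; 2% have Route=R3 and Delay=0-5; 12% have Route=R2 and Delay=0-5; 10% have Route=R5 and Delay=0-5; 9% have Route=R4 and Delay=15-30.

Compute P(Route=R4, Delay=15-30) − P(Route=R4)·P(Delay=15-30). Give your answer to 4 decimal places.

-0.0123

P(Route=R4) = 0.13 + 0.11 + 0.09 = 0.33.
P(Delay=15-30) = 0.07 + 0.13 + 0.09 + 0.02 = 0.31.
P(Route=R4, Delay=15-30) − P(Route=R4)P(Delay=15-30) = 0.09 − 0.33×0.31 = -0.0123.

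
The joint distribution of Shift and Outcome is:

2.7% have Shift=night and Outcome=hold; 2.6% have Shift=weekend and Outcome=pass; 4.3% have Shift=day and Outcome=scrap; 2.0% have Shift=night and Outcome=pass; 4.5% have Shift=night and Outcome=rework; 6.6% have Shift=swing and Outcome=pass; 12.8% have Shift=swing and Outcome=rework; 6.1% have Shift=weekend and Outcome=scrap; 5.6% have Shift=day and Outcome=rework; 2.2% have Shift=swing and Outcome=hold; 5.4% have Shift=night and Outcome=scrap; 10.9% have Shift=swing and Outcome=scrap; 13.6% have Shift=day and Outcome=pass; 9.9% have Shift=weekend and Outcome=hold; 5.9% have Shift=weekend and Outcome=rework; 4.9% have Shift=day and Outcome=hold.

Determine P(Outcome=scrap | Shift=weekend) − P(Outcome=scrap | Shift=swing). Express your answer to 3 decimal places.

-0.086

P(Shift=weekend) = 0.026 + 0.059 + 0.061 + 0.099 = 0.245; P(Outcome=scrap | Shift=weekend) = 0.061/0.245 = 0.2490.
P(Shift=swing) = 0.066 + 0.128 + 0.109 + 0.022 = 0.325; P(Outcome=scrap | Shift=swing) = 0.109/0.325 = 0.3354.
Difference = -0.086.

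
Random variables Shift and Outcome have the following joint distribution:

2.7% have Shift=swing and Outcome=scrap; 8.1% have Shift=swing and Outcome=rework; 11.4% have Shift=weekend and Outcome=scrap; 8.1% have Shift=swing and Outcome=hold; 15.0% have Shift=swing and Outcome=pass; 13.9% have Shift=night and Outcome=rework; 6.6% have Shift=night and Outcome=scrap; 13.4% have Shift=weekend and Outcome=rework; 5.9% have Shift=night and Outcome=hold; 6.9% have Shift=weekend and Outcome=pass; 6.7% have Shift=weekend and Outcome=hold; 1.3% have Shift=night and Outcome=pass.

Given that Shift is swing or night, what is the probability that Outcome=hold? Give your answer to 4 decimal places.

P(Shift=swing) = 0.150 + 0.081 + 0.027 + 0.081 = 0.339.
P(Shift=night) = 0.013 + 0.139 + 0.066 + 0.059 = 0.277.
P(Shift ∈ {swing, night}) = 0.339 + 0.277 = 0.616; P(Outcome=hold, Shift ∈ {swing, night}) = 0.081 + 0.059 = 0.140.
P(Outcome=hold | Shift ∈ {swing, night}) = 0.140/0.616 = 0.2273.

0.2273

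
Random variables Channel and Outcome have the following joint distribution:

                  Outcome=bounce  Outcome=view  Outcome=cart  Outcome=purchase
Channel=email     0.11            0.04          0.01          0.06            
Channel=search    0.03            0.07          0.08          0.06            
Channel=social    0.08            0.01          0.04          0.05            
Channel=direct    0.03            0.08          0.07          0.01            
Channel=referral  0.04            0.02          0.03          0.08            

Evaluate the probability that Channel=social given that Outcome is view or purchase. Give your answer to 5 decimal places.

P(Outcome=view) = 0.04 + 0.07 + 0.01 + 0.08 + 0.02 = 0.22.
P(Outcome=purchase) = 0.06 + 0.06 + 0.05 + 0.01 + 0.08 = 0.26.
P(Outcome ∈ {view, purchase}) = 0.22 + 0.26 = 0.48; P(Channel=social, Outcome ∈ {view, purchase}) = 0.01 + 0.05 = 0.06.
P(Channel=social | Outcome ∈ {view, purchase}) = 0.06/0.48 = 0.12500.

0.12500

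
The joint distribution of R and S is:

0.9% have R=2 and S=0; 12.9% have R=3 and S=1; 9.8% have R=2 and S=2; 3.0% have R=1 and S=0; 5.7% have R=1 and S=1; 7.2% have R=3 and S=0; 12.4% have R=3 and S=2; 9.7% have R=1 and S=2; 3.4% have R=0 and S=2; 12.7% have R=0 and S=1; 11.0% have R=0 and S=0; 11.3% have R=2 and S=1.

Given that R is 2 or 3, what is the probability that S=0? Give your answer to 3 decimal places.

P(R=2) = 0.009 + 0.113 + 0.098 = 0.220.
P(R=3) = 0.072 + 0.129 + 0.124 = 0.325.
P(R ∈ {2, 3}) = 0.220 + 0.325 = 0.545; P(S=0, R ∈ {2, 3}) = 0.009 + 0.072 = 0.081.
P(S=0 | R ∈ {2, 3}) = 0.081/0.545 = 0.149.

0.149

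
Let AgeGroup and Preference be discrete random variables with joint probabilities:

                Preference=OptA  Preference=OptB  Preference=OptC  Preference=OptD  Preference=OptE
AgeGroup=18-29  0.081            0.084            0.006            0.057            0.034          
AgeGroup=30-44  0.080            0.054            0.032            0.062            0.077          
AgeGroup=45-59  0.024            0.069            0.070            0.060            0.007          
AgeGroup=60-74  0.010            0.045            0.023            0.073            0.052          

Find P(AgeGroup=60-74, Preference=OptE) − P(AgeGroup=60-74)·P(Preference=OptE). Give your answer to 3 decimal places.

P(AgeGroup=60-74) = 0.010 + 0.045 + 0.023 + 0.073 + 0.052 = 0.203.
P(Preference=OptE) = 0.034 + 0.077 + 0.007 + 0.052 = 0.170.
P(AgeGroup=60-74, Preference=OptE) − P(AgeGroup=60-74)P(Preference=OptE) = 0.052 − 0.203×0.170 = 0.017.

0.017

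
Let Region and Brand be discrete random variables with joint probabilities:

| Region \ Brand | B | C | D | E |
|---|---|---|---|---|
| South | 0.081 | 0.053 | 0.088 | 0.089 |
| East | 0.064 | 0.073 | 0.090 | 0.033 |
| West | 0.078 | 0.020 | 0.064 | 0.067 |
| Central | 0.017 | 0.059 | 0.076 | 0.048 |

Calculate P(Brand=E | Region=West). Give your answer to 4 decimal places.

P(Region=West) = 0.078 + 0.020 + 0.064 + 0.067 = 0.229.
P(Brand=E | Region=West) = 0.067/0.229 = 0.2926.

0.2926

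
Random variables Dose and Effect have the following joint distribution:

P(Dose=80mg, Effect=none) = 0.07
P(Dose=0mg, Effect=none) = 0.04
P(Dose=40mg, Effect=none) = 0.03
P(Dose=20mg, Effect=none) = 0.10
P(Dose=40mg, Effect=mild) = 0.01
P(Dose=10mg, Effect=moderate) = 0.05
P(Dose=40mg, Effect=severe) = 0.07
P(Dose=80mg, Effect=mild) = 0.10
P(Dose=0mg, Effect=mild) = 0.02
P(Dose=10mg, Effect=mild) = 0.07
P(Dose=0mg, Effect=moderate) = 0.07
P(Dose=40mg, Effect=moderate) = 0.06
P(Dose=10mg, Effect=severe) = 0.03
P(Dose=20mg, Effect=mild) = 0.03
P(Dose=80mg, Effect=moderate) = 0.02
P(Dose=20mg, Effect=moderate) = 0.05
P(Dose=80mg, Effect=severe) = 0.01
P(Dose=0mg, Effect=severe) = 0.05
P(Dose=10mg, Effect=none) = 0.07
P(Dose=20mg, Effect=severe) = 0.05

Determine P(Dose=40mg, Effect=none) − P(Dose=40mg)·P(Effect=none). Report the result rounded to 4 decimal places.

-0.0227

P(Dose=40mg) = 0.03 + 0.01 + 0.06 + 0.07 = 0.17.
P(Effect=none) = 0.04 + 0.07 + 0.10 + 0.03 + 0.07 = 0.31.
P(Dose=40mg, Effect=none) − P(Dose=40mg)P(Effect=none) = 0.03 − 0.17×0.31 = -0.0227.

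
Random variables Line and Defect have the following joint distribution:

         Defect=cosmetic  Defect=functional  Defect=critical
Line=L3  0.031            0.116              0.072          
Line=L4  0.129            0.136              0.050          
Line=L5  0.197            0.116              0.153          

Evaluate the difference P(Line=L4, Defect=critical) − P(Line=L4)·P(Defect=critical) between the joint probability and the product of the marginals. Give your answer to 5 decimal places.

-0.03663

P(Line=L4) = 0.129 + 0.136 + 0.050 = 0.315.
P(Defect=critical) = 0.072 + 0.050 + 0.153 = 0.275.
P(Line=L4, Defect=critical) − P(Line=L4)P(Defect=critical) = 0.050 − 0.315×0.275 = -0.03663.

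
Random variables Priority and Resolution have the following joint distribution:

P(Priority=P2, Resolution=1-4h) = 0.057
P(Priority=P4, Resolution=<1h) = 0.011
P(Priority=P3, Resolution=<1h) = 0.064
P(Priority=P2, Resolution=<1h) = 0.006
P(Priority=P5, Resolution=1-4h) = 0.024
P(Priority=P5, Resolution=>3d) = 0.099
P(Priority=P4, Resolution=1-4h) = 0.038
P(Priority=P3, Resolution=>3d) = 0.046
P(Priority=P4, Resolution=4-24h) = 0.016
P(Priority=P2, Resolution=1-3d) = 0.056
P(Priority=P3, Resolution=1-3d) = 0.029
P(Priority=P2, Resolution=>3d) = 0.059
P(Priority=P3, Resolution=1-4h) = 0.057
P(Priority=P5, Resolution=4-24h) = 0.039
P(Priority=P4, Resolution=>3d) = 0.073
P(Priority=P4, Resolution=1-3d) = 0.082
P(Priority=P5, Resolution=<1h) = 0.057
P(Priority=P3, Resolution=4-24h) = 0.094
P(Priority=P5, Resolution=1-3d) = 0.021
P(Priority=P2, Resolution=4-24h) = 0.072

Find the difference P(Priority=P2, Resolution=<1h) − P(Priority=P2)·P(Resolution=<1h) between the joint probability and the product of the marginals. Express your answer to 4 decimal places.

P(Priority=P2) = 0.006 + 0.057 + 0.072 + 0.056 + 0.059 = 0.250.
P(Resolution=<1h) = 0.006 + 0.064 + 0.011 + 0.057 = 0.138.
P(Priority=P2, Resolution=<1h) − P(Priority=P2)P(Resolution=<1h) = 0.006 − 0.250×0.138 = -0.0285.

-0.0285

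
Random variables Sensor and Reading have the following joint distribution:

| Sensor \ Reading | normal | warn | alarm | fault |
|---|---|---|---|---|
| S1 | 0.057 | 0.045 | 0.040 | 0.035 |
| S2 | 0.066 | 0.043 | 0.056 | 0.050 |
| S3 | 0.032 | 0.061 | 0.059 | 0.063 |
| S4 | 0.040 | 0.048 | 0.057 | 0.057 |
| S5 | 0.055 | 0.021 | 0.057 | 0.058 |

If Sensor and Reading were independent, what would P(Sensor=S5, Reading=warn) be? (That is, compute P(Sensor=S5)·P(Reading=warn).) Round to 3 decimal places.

0.042

P(Sensor=S5) = 0.055 + 0.021 + 0.057 + 0.058 = 0.191.
P(Reading=warn) = 0.045 + 0.043 + 0.061 + 0.048 + 0.021 = 0.218.
Product: 0.191 × 0.218 = 0.042.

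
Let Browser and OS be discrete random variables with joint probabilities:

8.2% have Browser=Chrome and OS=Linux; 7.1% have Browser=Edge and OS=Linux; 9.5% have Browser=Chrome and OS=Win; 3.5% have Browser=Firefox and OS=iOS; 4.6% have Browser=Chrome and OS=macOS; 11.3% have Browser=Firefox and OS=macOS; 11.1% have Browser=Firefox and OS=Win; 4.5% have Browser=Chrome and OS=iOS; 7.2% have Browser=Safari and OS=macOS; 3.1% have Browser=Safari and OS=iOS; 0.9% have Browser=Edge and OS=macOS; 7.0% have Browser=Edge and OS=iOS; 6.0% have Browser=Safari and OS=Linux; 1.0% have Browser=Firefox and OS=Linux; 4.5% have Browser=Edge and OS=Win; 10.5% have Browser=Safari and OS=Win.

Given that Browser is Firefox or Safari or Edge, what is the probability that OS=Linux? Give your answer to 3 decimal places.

P(Browser=Firefox) = 0.111 + 0.113 + 0.010 + 0.035 = 0.269.
P(Browser=Safari) = 0.105 + 0.072 + 0.060 + 0.031 = 0.268.
P(Browser=Edge) = 0.045 + 0.009 + 0.071 + 0.070 = 0.195.
P(Browser ∈ {Firefox, Safari, Edge}) = 0.269 + 0.268 + 0.195 = 0.732; P(OS=Linux, Browser ∈ {Firefox, Safari, Edge}) = 0.010 + 0.060 + 0.071 = 0.141.
P(OS=Linux | Browser ∈ {Firefox, Safari, Edge}) = 0.141/0.732 = 0.193.

0.193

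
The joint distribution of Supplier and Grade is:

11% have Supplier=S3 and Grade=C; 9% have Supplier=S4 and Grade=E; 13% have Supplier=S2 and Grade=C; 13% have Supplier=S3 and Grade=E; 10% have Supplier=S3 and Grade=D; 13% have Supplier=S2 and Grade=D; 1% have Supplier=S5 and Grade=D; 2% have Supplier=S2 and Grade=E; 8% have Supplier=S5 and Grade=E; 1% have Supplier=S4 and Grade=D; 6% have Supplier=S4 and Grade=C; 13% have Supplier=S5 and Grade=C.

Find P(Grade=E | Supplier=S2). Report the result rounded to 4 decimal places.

0.0714

P(Supplier=S2) = 0.13 + 0.13 + 0.02 = 0.28.
P(Grade=E | Supplier=S2) = 0.02/0.28 = 0.0714.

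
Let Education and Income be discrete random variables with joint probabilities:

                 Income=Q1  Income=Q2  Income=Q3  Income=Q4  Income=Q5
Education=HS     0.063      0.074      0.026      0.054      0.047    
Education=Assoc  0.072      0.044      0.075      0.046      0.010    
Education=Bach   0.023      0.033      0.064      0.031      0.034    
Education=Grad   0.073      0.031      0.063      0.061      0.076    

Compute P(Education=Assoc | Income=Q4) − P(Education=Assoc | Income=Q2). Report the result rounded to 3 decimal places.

P(Income=Q4) = 0.054 + 0.046 + 0.031 + 0.061 = 0.192; P(Education=Assoc | Income=Q4) = 0.046/0.192 = 0.2396.
P(Income=Q2) = 0.074 + 0.044 + 0.033 + 0.031 = 0.182; P(Education=Assoc | Income=Q2) = 0.044/0.182 = 0.2418.
Difference = -0.002.

-0.002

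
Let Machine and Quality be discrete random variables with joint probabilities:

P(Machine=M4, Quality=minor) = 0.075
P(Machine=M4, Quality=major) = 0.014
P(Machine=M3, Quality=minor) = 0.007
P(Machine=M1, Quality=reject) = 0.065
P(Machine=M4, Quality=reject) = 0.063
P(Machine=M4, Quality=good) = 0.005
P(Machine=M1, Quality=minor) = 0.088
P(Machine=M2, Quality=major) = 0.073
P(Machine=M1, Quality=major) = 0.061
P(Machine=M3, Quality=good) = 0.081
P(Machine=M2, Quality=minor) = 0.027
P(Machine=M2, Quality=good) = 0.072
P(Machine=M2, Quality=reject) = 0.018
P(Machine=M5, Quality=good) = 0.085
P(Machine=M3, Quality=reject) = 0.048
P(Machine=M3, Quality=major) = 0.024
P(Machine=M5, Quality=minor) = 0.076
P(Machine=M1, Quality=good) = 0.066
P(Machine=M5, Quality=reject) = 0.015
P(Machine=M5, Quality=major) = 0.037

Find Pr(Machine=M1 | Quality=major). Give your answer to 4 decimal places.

0.2919

P(Quality=major) = 0.061 + 0.073 + 0.024 + 0.014 + 0.037 = 0.209.
P(Machine=M1 | Quality=major) = 0.061/0.209 = 0.2919.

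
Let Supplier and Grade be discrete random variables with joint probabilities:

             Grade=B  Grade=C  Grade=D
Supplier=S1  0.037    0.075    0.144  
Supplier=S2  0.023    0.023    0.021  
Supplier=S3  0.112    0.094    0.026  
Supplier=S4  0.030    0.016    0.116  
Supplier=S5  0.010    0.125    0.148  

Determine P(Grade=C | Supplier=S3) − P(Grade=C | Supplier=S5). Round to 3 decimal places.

P(Supplier=S3) = 0.112 + 0.094 + 0.026 = 0.232; P(Grade=C | Supplier=S3) = 0.094/0.232 = 0.4052.
P(Supplier=S5) = 0.010 + 0.125 + 0.148 = 0.283; P(Grade=C | Supplier=S5) = 0.125/0.283 = 0.4417.
Difference = -0.037.

-0.037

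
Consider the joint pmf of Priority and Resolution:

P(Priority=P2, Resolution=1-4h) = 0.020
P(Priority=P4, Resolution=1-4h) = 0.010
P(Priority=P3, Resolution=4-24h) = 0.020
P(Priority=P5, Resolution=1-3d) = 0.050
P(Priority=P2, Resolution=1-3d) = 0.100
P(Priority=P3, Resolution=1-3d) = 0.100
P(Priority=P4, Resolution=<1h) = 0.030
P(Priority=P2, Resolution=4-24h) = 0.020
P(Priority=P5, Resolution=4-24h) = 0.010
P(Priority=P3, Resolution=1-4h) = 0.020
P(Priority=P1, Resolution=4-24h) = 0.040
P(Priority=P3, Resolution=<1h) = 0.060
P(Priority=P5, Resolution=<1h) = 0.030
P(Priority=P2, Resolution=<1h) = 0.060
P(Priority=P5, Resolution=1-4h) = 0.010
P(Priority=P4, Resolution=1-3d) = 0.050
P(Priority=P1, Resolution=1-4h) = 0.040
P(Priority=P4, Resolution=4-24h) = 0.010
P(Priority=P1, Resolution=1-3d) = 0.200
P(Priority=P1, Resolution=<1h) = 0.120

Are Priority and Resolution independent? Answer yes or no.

yes

Every cell satisfies P(Priority,Resolution) = P(Priority)·P(Resolution). For instance P(Priority=P2) = 0.200, P(Resolution=1-4h) = 0.100, and 0.200×0.100 = 0.020 matches the joint entry. So Priority and Resolution are independent.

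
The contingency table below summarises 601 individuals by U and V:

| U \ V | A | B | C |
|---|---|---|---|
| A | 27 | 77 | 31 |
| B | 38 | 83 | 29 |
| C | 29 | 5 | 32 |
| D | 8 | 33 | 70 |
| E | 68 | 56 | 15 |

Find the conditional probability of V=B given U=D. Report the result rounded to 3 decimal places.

Total with U=D: 8 + 33 + 70 = 111.
P(V=B | U=D) = 33/111 = 0.297.

0.297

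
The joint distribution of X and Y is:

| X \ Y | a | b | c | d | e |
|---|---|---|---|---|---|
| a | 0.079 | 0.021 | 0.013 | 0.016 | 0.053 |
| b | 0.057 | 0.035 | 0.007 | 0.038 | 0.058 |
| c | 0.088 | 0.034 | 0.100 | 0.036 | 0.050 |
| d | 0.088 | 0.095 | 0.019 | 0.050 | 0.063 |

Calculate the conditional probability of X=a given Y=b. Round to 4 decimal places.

0.1135

P(Y=b) = 0.021 + 0.035 + 0.034 + 0.095 = 0.185.
P(X=a | Y=b) = 0.021/0.185 = 0.1135.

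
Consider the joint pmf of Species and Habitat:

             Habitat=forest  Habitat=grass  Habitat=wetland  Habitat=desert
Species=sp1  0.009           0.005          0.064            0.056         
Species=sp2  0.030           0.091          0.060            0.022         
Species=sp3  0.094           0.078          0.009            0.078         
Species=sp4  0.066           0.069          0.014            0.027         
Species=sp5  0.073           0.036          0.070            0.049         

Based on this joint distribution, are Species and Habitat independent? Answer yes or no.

no

P(Species=sp3) = 0.259 and P(Habitat=wetland) = 0.217, so their product is 0.05620, but P(Species=sp3, Habitat=wetland) = 0.009. Since these differ, Species and Habitat are not independent.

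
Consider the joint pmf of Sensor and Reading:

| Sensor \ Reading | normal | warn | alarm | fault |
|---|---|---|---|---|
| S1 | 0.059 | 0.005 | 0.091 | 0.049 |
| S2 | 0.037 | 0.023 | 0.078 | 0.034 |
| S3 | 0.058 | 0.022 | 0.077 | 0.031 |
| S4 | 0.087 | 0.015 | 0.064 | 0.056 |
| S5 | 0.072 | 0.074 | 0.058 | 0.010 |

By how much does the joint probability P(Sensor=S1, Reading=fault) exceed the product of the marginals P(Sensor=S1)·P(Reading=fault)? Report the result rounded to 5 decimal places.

0.01228

P(Sensor=S1) = 0.059 + 0.005 + 0.091 + 0.049 = 0.204.
P(Reading=fault) = 0.049 + 0.034 + 0.031 + 0.056 + 0.010 = 0.180.
P(Sensor=S1, Reading=fault) − P(Sensor=S1)P(Reading=fault) = 0.049 − 0.204×0.180 = 0.01228.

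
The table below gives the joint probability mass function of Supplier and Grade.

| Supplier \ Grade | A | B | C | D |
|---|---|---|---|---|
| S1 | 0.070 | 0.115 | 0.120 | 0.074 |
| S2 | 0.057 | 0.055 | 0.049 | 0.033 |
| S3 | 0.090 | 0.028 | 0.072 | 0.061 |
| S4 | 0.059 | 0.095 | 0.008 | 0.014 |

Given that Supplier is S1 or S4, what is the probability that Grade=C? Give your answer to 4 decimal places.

P(Supplier=S1) = 0.070 + 0.115 + 0.120 + 0.074 = 0.379.
P(Supplier=S4) = 0.059 + 0.095 + 0.008 + 0.014 = 0.176.
P(Supplier ∈ {S1, S4}) = 0.379 + 0.176 = 0.555; P(Grade=C, Supplier ∈ {S1, S4}) = 0.120 + 0.008 = 0.128.
P(Grade=C | Supplier ∈ {S1, S4}) = 0.128/0.555 = 0.2306.

0.2306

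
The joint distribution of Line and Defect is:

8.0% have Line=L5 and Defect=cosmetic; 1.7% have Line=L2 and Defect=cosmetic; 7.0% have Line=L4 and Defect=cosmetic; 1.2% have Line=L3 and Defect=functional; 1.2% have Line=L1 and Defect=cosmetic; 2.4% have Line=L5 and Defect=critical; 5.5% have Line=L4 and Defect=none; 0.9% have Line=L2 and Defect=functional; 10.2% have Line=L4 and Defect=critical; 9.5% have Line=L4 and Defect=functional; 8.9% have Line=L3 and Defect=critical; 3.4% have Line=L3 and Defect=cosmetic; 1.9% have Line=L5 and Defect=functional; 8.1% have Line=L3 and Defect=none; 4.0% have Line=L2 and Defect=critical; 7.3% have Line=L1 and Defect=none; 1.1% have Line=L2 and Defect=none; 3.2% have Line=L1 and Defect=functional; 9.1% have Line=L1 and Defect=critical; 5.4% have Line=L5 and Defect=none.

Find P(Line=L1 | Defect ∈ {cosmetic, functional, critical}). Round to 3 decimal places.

0.186

P(Defect=cosmetic) = 0.012 + 0.017 + 0.034 + 0.070 + 0.080 = 0.213.
P(Defect=functional) = 0.032 + 0.009 + 0.012 + 0.095 + 0.019 = 0.167.
P(Defect=critical) = 0.091 + 0.040 + 0.089 + 0.102 + 0.024 = 0.346.
P(Defect ∈ {cosmetic, functional, critical}) = 0.213 + 0.167 + 0.346 = 0.726; P(Line=L1, Defect ∈ {cosmetic, functional, critical}) = 0.012 + 0.032 + 0.091 = 0.135.
P(Line=L1 | Defect ∈ {cosmetic, functional, critical}) = 0.135/0.726 = 0.186.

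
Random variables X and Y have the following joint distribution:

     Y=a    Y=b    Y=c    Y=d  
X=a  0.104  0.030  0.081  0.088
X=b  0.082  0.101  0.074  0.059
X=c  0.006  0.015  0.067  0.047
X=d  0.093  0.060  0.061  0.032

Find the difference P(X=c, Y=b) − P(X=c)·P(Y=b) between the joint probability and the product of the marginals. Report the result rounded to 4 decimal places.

-0.0128

P(X=c) = 0.006 + 0.015 + 0.067 + 0.047 = 0.135.
P(Y=b) = 0.030 + 0.101 + 0.015 + 0.060 = 0.206.
P(X=c, Y=b) − P(X=c)P(Y=b) = 0.015 − 0.135×0.206 = -0.0128.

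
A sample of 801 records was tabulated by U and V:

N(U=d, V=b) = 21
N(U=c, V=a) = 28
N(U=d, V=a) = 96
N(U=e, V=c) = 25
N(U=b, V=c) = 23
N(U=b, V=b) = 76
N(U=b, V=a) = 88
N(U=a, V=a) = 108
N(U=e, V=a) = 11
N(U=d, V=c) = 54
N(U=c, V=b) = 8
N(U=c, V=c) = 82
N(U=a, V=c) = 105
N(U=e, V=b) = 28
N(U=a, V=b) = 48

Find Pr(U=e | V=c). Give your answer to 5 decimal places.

0.08651

Total with V=c: 105 + 23 + 82 + 54 + 25 = 289.
P(U=e | V=c) = 25/289 = 0.08651.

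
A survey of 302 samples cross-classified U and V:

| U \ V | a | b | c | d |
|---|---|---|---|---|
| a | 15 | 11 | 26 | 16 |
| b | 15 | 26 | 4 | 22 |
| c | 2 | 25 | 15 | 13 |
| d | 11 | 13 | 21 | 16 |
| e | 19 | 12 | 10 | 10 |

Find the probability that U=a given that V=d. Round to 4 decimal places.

Total with V=d: 16 + 22 + 13 + 16 + 10 = 77.
P(U=a | V=d) = 16/77 = 0.2078.

0.2078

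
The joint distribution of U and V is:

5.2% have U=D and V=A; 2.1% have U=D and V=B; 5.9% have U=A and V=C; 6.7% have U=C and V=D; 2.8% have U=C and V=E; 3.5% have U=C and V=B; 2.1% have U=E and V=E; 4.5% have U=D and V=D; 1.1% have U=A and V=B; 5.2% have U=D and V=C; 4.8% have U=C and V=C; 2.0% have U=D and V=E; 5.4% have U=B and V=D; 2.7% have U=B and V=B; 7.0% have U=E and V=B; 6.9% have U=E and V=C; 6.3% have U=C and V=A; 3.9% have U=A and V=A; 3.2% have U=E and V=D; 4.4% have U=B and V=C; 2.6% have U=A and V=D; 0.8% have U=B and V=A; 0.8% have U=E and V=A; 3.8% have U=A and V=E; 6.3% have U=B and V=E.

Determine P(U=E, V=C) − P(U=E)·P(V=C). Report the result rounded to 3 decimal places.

0.015

P(U=E) = 0.008 + 0.070 + 0.069 + 0.032 + 0.021 = 0.200.
P(V=C) = 0.059 + 0.044 + 0.048 + 0.052 + 0.069 = 0.272.
P(U=E, V=C) − P(U=E)P(V=C) = 0.069 − 0.200×0.272 = 0.015.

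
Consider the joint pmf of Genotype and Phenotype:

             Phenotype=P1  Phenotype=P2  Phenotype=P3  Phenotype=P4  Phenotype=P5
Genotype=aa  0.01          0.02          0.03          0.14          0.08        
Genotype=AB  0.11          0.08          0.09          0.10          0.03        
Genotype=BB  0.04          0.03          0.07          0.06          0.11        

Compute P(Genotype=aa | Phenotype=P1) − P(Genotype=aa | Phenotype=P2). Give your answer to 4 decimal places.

-0.0913

P(Phenotype=P1) = 0.01 + 0.11 + 0.04 = 0.16; P(Genotype=aa | Phenotype=P1) = 0.01/0.16 = 0.06250.
P(Phenotype=P2) = 0.02 + 0.08 + 0.03 = 0.13; P(Genotype=aa | Phenotype=P2) = 0.02/0.13 = 0.15385.
Difference = -0.0913.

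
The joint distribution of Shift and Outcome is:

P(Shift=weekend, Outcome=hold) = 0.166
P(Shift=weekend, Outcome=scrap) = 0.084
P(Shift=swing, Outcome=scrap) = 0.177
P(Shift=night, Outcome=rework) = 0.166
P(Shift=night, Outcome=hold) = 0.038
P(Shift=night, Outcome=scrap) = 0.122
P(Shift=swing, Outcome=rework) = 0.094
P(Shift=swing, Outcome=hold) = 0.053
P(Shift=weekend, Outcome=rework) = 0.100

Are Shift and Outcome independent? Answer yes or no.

P(Shift=weekend) = 0.350 and P(Outcome=hold) = 0.257, so their product is 0.08995, but P(Shift=weekend, Outcome=hold) = 0.166. Since these differ, Shift and Outcome are not independent.

no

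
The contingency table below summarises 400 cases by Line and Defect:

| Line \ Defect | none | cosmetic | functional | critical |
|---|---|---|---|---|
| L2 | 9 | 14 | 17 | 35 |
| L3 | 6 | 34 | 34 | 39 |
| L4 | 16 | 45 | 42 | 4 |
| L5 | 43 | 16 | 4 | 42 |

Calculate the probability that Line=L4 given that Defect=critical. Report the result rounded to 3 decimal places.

Total with Defect=critical: 35 + 39 + 4 + 42 = 120.
P(Line=L4 | Defect=critical) = 4/120 = 0.033.

0.033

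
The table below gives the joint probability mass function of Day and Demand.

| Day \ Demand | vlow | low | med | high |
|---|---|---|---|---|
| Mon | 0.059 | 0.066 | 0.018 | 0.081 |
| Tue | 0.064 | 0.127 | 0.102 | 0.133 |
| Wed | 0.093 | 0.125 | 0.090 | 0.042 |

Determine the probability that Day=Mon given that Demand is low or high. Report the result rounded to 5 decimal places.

P(Demand=low) = 0.066 + 0.127 + 0.125 = 0.318.
P(Demand=high) = 0.081 + 0.133 + 0.042 = 0.256.
P(Demand ∈ {low, high}) = 0.318 + 0.256 = 0.574; P(Day=Mon, Demand ∈ {low, high}) = 0.066 + 0.081 = 0.147.
P(Day=Mon | Demand ∈ {low, high}) = 0.147/0.574 = 0.25610.

0.25610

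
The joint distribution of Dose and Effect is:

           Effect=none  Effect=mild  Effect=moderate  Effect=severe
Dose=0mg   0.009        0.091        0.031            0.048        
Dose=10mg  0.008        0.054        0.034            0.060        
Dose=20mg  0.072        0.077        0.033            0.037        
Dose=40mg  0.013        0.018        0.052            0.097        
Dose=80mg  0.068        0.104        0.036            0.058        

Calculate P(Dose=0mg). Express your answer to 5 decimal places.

P(Dose=0mg) = 0.009 + 0.091 + 0.031 + 0.048 = 0.179.

0.17900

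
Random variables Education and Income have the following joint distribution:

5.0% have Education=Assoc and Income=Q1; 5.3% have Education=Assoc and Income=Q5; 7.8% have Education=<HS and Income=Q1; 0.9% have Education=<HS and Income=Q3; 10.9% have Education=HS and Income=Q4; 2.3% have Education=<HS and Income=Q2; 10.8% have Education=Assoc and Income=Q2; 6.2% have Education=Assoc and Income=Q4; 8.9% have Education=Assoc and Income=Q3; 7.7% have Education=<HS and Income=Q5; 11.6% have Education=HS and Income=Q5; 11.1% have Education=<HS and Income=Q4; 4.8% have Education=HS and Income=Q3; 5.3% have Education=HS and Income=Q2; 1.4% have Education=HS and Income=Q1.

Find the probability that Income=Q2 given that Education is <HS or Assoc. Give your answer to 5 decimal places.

P(Education=<HS) = 0.078 + 0.023 + 0.009 + 0.111 + 0.077 = 0.298.
P(Education=Assoc) = 0.050 + 0.108 + 0.089 + 0.062 + 0.053 = 0.362.
P(Education ∈ {<HS, Assoc}) = 0.298 + 0.362 = 0.660; P(Income=Q2, Education ∈ {<HS, Assoc}) = 0.023 + 0.108 = 0.131.
P(Income=Q2 | Education ∈ {<HS, Assoc}) = 0.131/0.660 = 0.19848.

0.19848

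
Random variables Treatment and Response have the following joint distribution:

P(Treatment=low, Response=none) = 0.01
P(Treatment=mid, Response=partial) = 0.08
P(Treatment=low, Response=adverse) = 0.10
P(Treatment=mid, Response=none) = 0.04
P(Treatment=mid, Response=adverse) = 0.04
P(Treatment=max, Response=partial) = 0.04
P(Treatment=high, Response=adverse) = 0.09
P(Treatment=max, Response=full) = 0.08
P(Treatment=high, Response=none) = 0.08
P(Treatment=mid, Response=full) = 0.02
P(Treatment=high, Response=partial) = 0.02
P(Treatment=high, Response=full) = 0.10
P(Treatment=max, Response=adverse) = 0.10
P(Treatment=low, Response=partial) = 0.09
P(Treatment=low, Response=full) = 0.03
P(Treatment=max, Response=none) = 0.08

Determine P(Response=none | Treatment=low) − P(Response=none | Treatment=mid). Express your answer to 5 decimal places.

P(Treatment=low) = 0.01 + 0.09 + 0.03 + 0.10 = 0.23; P(Response=none | Treatment=low) = 0.01/0.23 = 0.043478.
P(Treatment=mid) = 0.04 + 0.08 + 0.02 + 0.04 = 0.18; P(Response=none | Treatment=mid) = 0.04/0.18 = 0.222222.
Difference = -0.17874.

-0.17874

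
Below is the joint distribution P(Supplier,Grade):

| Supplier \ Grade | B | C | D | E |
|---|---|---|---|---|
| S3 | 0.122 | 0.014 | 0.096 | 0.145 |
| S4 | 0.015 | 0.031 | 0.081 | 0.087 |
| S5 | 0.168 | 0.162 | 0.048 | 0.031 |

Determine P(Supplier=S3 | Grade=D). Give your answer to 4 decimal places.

P(Grade=D) = 0.096 + 0.081 + 0.048 = 0.225.
P(Supplier=S3 | Grade=D) = 0.096/0.225 = 0.4267.

0.4267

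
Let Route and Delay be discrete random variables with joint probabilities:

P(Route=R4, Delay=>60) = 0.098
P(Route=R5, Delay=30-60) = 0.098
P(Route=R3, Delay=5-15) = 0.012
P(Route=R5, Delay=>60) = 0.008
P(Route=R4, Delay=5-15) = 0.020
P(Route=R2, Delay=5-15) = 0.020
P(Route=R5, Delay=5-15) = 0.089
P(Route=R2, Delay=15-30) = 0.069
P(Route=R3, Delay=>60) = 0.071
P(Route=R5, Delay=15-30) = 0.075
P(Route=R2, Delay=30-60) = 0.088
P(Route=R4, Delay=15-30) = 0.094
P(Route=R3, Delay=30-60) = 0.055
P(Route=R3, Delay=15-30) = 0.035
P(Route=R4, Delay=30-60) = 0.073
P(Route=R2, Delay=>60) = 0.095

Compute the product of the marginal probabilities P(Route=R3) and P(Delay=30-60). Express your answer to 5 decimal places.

P(Route=R3) = 0.012 + 0.035 + 0.055 + 0.071 = 0.173.
P(Delay=30-60) = 0.088 + 0.055 + 0.073 + 0.098 = 0.314.
Product: 0.173 × 0.314 = 0.05432.

0.05432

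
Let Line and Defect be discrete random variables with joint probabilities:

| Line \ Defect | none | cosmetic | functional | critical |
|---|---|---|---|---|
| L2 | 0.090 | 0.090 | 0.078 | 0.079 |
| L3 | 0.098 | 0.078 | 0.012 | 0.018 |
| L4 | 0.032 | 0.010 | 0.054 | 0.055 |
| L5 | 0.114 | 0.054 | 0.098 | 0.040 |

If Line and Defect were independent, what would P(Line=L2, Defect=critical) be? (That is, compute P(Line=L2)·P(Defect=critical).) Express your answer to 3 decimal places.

0.065

P(Line=L2) = 0.090 + 0.090 + 0.078 + 0.079 = 0.337.
P(Defect=critical) = 0.079 + 0.018 + 0.055 + 0.040 = 0.192.
Product: 0.337 × 0.192 = 0.065.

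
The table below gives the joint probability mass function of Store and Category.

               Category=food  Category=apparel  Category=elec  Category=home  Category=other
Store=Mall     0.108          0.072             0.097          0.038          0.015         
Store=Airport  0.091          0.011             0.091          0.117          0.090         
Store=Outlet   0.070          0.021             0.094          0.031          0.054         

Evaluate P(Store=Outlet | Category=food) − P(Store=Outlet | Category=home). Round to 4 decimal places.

P(Category=food) = 0.108 + 0.091 + 0.070 = 0.269; P(Store=Outlet | Category=food) = 0.070/0.269 = 0.26022.
P(Category=home) = 0.038 + 0.117 + 0.031 = 0.186; P(Store=Outlet | Category=home) = 0.031/0.186 = 0.16667.
Difference = 0.0936.

0.0936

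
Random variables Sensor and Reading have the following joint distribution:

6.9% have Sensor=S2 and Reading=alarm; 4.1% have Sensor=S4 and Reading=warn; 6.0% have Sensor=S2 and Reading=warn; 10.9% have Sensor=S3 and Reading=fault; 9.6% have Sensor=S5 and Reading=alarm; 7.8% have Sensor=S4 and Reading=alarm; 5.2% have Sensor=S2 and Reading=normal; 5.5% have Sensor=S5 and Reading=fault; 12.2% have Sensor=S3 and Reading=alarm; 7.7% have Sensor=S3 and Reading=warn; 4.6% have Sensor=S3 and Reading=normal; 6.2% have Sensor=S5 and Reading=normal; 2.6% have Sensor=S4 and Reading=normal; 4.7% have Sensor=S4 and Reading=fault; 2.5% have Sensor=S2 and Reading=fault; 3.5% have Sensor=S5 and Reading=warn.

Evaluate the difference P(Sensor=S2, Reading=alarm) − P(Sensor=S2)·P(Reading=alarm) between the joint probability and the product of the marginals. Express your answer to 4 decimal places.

-0.0062

P(Sensor=S2) = 0.052 + 0.060 + 0.069 + 0.025 = 0.206.
P(Reading=alarm) = 0.069 + 0.122 + 0.078 + 0.096 = 0.365.
P(Sensor=S2, Reading=alarm) − P(Sensor=S2)P(Reading=alarm) = 0.069 − 0.206×0.365 = -0.0062.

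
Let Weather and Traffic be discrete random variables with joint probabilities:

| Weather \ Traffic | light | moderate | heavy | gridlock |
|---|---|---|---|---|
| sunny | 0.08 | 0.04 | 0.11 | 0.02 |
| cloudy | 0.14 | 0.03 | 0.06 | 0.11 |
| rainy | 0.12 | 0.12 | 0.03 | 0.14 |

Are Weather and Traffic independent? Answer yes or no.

no

P(Weather=sunny) = 0.25 and P(Traffic=heavy) = 0.20, so their product is 0.0500, but P(Weather=sunny, Traffic=heavy) = 0.11. Since these differ, Weather and Traffic are not independent.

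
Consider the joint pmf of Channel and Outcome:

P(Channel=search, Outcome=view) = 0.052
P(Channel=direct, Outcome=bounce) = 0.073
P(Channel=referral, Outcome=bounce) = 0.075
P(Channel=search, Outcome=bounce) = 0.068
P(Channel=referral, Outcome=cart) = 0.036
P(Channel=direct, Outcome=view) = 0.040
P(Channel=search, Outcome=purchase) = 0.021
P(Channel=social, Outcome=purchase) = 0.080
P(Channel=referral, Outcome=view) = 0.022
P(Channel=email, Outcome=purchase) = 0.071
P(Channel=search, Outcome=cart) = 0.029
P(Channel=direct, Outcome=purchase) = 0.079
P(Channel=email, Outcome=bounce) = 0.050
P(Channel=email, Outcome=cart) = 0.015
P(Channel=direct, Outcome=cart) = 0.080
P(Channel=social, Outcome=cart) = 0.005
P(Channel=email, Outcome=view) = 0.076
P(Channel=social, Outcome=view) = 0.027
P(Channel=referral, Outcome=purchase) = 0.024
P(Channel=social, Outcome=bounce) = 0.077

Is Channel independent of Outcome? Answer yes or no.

no

P(Channel=direct) = 0.272 and P(Outcome=cart) = 0.165, so their product is 0.04488, but P(Channel=direct, Outcome=cart) = 0.080. Since these differ, Channel and Outcome are not independent.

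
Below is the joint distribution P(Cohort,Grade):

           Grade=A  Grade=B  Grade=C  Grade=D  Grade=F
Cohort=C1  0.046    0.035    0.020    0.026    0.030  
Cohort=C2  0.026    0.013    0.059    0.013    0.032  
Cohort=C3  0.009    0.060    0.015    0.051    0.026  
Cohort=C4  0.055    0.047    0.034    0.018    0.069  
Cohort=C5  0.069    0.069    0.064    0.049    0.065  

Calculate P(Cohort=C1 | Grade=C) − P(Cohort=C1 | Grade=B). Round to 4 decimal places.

P(Grade=C) = 0.020 + 0.059 + 0.015 + 0.034 + 0.064 = 0.192; P(Cohort=C1 | Grade=C) = 0.020/0.192 = 0.10417.
P(Grade=B) = 0.035 + 0.013 + 0.060 + 0.047 + 0.069 = 0.224; P(Cohort=C1 | Grade=B) = 0.035/0.224 = 0.15625.
Difference = -0.0521.

-0.0521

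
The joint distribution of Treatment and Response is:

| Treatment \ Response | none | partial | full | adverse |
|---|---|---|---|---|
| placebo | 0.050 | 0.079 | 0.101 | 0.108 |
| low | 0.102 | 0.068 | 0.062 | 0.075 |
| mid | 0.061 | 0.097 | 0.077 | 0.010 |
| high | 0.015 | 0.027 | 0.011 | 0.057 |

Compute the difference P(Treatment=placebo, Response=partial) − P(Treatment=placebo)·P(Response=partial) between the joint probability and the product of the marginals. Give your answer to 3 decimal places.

P(Treatment=placebo) = 0.050 + 0.079 + 0.101 + 0.108 = 0.338.
P(Response=partial) = 0.079 + 0.068 + 0.097 + 0.027 = 0.271.
P(Treatment=placebo, Response=partial) − P(Treatment=placebo)P(Response=partial) = 0.079 − 0.338×0.271 = -0.013.

-0.013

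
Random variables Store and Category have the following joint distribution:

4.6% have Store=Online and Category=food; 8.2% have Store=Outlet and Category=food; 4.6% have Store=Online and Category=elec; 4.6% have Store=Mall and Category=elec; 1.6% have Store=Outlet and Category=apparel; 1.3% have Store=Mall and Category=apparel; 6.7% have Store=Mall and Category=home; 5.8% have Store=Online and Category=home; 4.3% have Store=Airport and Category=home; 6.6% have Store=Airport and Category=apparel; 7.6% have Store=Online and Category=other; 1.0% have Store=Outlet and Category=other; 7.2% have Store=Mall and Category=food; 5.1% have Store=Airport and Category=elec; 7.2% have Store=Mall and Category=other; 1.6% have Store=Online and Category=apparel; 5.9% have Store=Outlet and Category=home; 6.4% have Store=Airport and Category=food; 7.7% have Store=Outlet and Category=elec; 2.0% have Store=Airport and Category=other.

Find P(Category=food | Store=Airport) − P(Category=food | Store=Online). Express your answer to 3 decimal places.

0.072

P(Store=Airport) = 0.064 + 0.066 + 0.051 + 0.043 + 0.020 = 0.244; P(Category=food | Store=Airport) = 0.064/0.244 = 0.2623.
P(Store=Online) = 0.046 + 0.016 + 0.046 + 0.058 + 0.076 = 0.242; P(Category=food | Store=Online) = 0.046/0.242 = 0.1901.
Difference = 0.072.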